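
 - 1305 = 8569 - 9874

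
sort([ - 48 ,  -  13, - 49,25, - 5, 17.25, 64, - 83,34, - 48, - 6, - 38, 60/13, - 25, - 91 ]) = [- 91, - 83,-49, - 48, - 48, - 38,-25, - 13, - 6, - 5,60/13,17.25, 25,34,64] 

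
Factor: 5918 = 2^1*11^1*269^1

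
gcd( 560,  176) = 16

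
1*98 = 98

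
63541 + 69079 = 132620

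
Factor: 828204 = 2^2*3^1*13^1*5309^1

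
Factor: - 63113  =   - 63113^1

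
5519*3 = 16557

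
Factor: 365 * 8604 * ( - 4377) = - 13745793420= - 2^2*3^3*5^1*73^1 * 239^1*1459^1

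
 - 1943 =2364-4307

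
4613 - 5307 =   -  694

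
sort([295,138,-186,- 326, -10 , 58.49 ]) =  [  -  326, - 186,-10,58.49 , 138 , 295] 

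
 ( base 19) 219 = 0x2EE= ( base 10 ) 750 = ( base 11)622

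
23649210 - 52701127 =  - 29051917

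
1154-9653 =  - 8499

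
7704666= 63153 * 122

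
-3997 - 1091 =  - 5088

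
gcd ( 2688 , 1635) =3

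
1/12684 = 1/12684 = 0.00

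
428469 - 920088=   -491619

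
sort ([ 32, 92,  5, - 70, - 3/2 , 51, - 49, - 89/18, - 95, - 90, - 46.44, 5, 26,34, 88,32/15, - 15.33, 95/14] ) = [ - 95, - 90, - 70, - 49, - 46.44,  -  15.33, - 89/18, - 3/2, 32/15, 5, 5,95/14, 26, 32, 34, 51, 88, 92 ] 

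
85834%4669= 1792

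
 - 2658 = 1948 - 4606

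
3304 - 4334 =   -  1030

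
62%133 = 62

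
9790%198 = 88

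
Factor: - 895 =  - 5^1* 179^1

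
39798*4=159192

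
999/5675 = 999/5675 =0.18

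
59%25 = 9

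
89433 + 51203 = 140636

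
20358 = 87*234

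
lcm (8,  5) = 40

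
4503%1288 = 639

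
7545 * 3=22635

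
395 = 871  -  476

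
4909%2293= 323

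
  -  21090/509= - 21090/509  =  - 41.43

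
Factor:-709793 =-7^1*101399^1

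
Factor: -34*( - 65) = 2^1*5^1 * 13^1*17^1 = 2210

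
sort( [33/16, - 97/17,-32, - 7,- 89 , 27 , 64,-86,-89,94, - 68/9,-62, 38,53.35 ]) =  [ - 89,-89,-86,-62,-32,-68/9, - 7, - 97/17, 33/16,27,38,  53.35, 64,  94]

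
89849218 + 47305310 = 137154528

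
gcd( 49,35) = 7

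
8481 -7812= 669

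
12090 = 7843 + 4247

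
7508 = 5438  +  2070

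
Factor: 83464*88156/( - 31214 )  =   - 2^4 * 10433^1*15607^( - 1 ) *22039^1 = -3678926192/15607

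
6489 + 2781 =9270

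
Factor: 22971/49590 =2^( - 1)*3^( - 1) * 5^( - 1) * 13^1*29^( - 1 )*31^1=403/870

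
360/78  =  60/13 = 4.62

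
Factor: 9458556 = 2^2*3^1*788213^1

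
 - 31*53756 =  - 1666436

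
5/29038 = 5/29038 = 0.00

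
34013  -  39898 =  - 5885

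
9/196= 9/196 = 0.05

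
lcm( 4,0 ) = 0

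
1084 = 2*542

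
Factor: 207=3^2  *  23^1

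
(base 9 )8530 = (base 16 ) 1878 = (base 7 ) 24156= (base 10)6264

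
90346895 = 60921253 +29425642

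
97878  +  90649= 188527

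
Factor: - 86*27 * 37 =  - 2^1*3^3*37^1*43^1 = -  85914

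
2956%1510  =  1446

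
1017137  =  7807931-6790794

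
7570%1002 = 556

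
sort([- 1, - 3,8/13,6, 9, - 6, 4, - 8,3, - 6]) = [ - 8, - 6, - 6, - 3 ,-1, 8/13,  3,  4,6, 9] 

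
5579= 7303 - 1724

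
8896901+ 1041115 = 9938016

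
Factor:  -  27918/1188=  -2^( - 1)*47^1 = - 47/2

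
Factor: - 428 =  - 2^2*107^1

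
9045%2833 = 546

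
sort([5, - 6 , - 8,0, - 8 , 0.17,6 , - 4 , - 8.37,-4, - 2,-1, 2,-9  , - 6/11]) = [ - 9, - 8.37, - 8, - 8,-6,-4,- 4 , - 2, - 1 , - 6/11,0 , 0.17, 2, 5,  6]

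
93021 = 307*303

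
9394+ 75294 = 84688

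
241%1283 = 241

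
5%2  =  1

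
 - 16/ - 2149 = 16/2149 = 0.01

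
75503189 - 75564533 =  - 61344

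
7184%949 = 541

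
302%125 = 52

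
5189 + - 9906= - 4717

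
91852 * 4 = 367408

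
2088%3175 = 2088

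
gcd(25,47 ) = 1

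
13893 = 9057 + 4836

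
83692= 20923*4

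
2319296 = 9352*248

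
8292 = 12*691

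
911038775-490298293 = 420740482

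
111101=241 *461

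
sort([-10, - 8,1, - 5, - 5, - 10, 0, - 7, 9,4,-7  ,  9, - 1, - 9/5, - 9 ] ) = [ - 10,-10 , - 9, - 8, - 7, - 7, - 5,- 5, - 9/5, - 1, 0,1,4, 9, 9 ]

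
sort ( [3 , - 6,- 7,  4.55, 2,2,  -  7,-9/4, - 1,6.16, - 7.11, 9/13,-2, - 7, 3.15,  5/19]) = [  -  7.11, - 7, - 7, - 7, - 6,  -  9/4, - 2,-1, 5/19, 9/13,2, 2,3, 3.15,4.55, 6.16]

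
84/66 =14/11 = 1.27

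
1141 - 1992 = - 851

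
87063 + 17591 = 104654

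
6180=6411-231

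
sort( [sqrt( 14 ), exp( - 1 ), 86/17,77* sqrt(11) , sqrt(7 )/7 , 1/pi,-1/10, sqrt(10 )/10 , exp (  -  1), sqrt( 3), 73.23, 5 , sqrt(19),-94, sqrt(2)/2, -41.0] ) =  [ - 94, - 41.0 , - 1/10 , sqrt(10)/10,1/pi,exp (  -  1),exp(-1), sqrt( 7 )/7, sqrt( 2 ) /2, sqrt(3),sqrt(14), sqrt( 19 ) , 5 , 86/17 , 73.23,77*sqrt(11)]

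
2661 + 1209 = 3870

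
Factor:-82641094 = - 2^1  *  283^1*146009^1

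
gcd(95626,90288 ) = 2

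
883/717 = 883/717  =  1.23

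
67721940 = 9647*7020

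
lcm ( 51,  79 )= 4029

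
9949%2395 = 369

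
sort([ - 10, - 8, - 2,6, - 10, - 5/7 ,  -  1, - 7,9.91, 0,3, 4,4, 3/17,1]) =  [ - 10 , - 10, - 8, - 7, - 2, - 1, - 5/7, 0, 3/17,1 , 3,4,  4 , 6,  9.91] 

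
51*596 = 30396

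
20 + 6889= 6909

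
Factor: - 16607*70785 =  - 1175526495 = - 3^2*5^1*11^2*13^1*16607^1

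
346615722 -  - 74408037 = 421023759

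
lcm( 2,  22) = 22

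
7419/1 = 7419  =  7419.00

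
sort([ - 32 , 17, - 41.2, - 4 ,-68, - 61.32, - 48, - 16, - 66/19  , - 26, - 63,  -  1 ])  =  [ - 68, -63,- 61.32, - 48, - 41.2, -32,  -  26, -16, -4,-66/19, - 1,  17 ] 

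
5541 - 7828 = - 2287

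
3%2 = 1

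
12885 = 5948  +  6937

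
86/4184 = 43/2092 =0.02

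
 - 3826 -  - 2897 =-929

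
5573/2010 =2 +1553/2010 = 2.77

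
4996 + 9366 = 14362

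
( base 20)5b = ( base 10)111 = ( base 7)216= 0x6f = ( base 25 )4B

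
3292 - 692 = 2600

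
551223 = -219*( - 2517)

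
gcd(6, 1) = 1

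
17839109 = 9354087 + 8485022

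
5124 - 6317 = - 1193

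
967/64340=967/64340= 0.02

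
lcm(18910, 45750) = 1418250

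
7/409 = 7/409 = 0.02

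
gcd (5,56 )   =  1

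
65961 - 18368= 47593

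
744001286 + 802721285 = 1546722571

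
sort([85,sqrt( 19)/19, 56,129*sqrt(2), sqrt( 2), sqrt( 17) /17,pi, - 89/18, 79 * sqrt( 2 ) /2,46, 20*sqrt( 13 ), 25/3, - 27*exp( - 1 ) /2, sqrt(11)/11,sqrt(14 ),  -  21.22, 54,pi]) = [  -  21.22, - 27*exp ( - 1 ) /2,- 89/18, sqrt( 19)/19, sqrt ( 17)/17,  sqrt(11)/11,sqrt(2 ), pi, pi, sqrt ( 14 ),25/3, 46,54, 79*sqrt(2 )/2, 56, 20*sqrt(13), 85, 129*sqrt(2 )]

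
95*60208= 5719760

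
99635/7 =14233 + 4/7 = 14233.57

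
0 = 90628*0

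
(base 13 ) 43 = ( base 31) 1o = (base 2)110111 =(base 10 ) 55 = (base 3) 2001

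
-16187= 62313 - 78500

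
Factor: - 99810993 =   -  3^1 * 33270331^1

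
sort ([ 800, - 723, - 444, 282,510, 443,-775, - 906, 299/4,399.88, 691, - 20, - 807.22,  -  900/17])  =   [ - 906, - 807.22, - 775 ,- 723,  -  444, - 900/17, - 20,299/4, 282, 399.88,443,510,691, 800]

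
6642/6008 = 1 + 317/3004 =1.11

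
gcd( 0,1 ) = 1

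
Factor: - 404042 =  - 2^1*202021^1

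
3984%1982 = 20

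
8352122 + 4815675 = 13167797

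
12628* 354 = 4470312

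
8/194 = 4/97  =  0.04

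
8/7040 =1/880 = 0.00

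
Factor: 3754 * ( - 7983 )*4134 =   -  123888464388 = - 2^2* 3^3* 13^1 * 53^1*887^1 * 1877^1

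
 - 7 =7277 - 7284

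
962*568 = 546416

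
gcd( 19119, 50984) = 6373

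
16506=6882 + 9624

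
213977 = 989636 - 775659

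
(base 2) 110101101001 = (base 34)2wx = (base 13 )1741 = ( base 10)3433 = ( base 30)3OD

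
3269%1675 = 1594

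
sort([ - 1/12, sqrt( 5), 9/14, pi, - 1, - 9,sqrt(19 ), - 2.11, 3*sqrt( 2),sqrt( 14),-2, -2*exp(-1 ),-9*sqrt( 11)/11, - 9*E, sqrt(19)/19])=[ - 9*E,-9, - 9*sqrt( 11)/11 ,  -  2.11 , - 2, - 1, - 2*exp(-1),  -  1/12, sqrt(19 ) /19,9/14, sqrt( 5), pi, sqrt( 14), 3*sqrt( 2 ), sqrt (19)]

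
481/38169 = 481/38169 = 0.01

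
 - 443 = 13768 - 14211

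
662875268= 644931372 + 17943896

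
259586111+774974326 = 1034560437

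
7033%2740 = 1553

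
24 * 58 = 1392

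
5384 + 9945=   15329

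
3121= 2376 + 745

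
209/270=209/270 = 0.77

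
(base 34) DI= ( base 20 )130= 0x1cc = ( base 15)20A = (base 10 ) 460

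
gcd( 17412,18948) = 12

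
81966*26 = 2131116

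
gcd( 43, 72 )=1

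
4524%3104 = 1420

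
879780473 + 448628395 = 1328408868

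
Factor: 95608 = 2^3 * 17^1 * 19^1* 37^1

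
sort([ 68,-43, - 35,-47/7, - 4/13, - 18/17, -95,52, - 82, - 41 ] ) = [ - 95, - 82, - 43, - 41, - 35, - 47/7, -18/17,- 4/13,52,68 ] 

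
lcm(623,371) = 33019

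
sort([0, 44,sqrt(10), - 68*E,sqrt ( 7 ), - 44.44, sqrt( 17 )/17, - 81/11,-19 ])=[ - 68*E,-44.44, - 19, -81/11 , 0, sqrt( 17 )/17,sqrt(7 ), sqrt(10 ), 44]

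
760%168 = 88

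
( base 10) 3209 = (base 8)6211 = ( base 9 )4355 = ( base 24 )5dh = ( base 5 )100314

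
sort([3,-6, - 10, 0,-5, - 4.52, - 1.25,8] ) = [ - 10,-6,-5,- 4.52, - 1.25, 0,3,8] 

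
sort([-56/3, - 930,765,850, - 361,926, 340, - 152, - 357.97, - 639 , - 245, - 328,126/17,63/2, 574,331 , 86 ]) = [ -930, - 639, - 361,-357.97, - 328, - 245, - 152, - 56/3,  126/17 , 63/2,86, 331,340,574 , 765, 850,  926]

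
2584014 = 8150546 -5566532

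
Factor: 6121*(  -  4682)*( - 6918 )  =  198259655196 = 2^2*3^1*1153^1*2341^1*6121^1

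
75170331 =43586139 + 31584192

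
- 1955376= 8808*(  -  222 )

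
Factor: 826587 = 3^2*29^1*3167^1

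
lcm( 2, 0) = 0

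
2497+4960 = 7457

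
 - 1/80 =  - 1 + 79/80 = - 0.01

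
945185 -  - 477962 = 1423147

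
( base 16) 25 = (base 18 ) 21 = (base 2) 100101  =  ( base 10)37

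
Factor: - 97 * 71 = -71^1*97^1  =  - 6887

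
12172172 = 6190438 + 5981734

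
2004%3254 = 2004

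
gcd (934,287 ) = 1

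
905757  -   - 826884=1732641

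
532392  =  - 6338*(-84) 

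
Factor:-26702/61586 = -7^( - 1 )*13^2*53^( - 1)*79^1*83^(- 1 ) = - 13351/30793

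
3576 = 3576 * 1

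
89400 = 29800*3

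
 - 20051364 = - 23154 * 866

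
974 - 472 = 502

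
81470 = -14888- - 96358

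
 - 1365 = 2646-4011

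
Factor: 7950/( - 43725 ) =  - 2^1*11^(-1) = - 2/11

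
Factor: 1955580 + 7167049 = 9122629^1=9122629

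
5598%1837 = 87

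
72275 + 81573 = 153848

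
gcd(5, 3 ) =1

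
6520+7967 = 14487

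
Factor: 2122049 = 23^1 * 257^1 *359^1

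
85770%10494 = 1818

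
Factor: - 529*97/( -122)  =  2^(- 1 )*23^2*61^ ( - 1)*97^1  =  51313/122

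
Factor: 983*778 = 764774 = 2^1*389^1*983^1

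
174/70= 87/35 = 2.49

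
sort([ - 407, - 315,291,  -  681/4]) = [ - 407, - 315,-681/4,291 ]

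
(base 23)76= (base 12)11b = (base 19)8F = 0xa7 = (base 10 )167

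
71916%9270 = 7026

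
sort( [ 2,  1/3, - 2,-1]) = [ - 2, - 1, 1/3,2] 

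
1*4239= 4239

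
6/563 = 6/563  =  0.01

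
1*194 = 194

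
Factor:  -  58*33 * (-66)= 126324 = 2^2*3^2*11^2*29^1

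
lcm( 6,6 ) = 6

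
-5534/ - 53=104 + 22/53=104.42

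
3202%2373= 829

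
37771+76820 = 114591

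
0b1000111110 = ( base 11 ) 482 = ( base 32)hu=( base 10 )574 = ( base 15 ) 284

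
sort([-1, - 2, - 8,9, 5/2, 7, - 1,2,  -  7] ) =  [ - 8, - 7,  -  2, - 1,-1, 2,5/2,7,9 ] 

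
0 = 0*47114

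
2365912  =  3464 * 683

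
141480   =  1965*72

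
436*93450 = 40744200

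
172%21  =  4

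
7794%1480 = 394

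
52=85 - 33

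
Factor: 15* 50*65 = 48750 = 2^1*3^1*5^4* 13^1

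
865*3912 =3383880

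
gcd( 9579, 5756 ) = 1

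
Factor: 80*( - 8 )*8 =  - 2^10 * 5^1 = -5120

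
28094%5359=1299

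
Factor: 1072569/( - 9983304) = -2^( - 3 )  *  3^( - 2)*19^1 * 31^1*607^1*46219^(  -  1) = - 357523/3327768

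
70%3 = 1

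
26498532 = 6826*3882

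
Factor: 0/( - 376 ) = 0 =0^1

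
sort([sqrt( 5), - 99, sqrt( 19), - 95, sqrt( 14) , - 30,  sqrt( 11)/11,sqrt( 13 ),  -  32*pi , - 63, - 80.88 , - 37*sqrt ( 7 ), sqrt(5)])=[-32*pi, - 99, - 37 * sqrt( 7 ),-95, - 80.88, - 63,- 30, sqrt( 11 ) /11,  sqrt (5),sqrt(5), sqrt( 13),  sqrt(14) , sqrt(19 ) ] 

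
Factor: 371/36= 2^( - 2)*3^( - 2)*7^1 *53^1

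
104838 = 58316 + 46522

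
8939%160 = 139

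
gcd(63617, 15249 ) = 1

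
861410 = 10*86141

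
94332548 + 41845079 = 136177627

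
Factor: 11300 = 2^2*5^2*113^1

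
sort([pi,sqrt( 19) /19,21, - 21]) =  [ -21 , sqrt( 19)/19,pi,  21]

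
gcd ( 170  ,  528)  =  2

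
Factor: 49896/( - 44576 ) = - 891/796 = - 2^( - 2)*3^4*11^1 *199^ ( - 1)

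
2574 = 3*858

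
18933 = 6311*3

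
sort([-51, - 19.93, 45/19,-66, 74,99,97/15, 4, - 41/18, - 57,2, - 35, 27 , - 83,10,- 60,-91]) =[ - 91,-83,- 66, - 60, - 57,  -  51, - 35, - 19.93, - 41/18,  2, 45/19,  4, 97/15 , 10, 27 , 74,99]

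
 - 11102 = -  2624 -8478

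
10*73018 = 730180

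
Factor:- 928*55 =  -2^5*5^1 * 11^1*29^1 =- 51040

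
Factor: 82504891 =7^1*11786413^1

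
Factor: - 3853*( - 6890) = 2^1*5^1*13^1*53^1 * 3853^1 = 26547170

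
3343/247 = 3343/247 =13.53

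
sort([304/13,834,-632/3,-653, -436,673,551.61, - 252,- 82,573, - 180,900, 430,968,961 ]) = [ - 653, - 436,  -  252, -632/3, - 180, - 82, 304/13,430,551.61,573,673,834,900,961,968 ]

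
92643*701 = 64942743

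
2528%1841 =687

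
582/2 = 291 =291.00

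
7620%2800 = 2020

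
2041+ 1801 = 3842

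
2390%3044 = 2390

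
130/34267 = 130/34267 = 0.00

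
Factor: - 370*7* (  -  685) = 2^1* 5^2*7^1*37^1*137^1 = 1774150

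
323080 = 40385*8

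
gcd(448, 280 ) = 56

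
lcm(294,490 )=1470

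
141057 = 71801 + 69256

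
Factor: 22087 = 13^1*1699^1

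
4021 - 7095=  - 3074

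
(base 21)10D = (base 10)454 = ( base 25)i4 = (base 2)111000110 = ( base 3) 121211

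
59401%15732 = 12205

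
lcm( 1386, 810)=62370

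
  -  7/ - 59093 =7/59093 = 0.00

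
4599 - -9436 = 14035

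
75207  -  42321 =32886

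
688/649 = 1 + 39/649=1.06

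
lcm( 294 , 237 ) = 23226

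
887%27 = 23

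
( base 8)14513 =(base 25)A90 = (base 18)11HD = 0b1100101001011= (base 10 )6475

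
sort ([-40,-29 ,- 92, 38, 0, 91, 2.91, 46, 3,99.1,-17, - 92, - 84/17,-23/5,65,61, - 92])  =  [ - 92,- 92,-92,-40,-29, - 17, - 84/17,-23/5, 0,2.91,3,  38,46,61,65,  91,99.1]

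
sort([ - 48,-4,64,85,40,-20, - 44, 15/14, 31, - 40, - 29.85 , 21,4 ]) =[ - 48,-44, - 40, -29.85, - 20, - 4,15/14, 4, 21, 31,40, 64,85]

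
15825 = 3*5275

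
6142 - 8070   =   - 1928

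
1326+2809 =4135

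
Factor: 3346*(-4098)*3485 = - 2^2* 3^1*5^1*7^1*17^1* 41^1*239^1*683^1 = -47785999380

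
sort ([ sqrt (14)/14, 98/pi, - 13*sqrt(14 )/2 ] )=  [ - 13*sqrt( 14 )/2,sqrt(14 ) /14, 98/pi]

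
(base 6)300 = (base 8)154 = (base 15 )73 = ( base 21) 53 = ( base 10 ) 108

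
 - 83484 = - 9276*9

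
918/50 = 459/25= 18.36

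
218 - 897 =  - 679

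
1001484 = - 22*( - 45522 ) 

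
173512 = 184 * 943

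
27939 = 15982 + 11957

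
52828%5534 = 3022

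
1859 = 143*13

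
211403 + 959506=1170909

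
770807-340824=429983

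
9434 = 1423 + 8011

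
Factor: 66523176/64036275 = 2^3 * 3^1*5^ ( - 2) *17^2*23^1*61^(-1)*139^1*13997^(-1 ) = 22174392/21345425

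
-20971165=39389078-60360243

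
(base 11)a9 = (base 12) 9B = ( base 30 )3t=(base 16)77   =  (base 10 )119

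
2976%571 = 121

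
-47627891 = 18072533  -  65700424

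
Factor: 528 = 2^4 * 3^1*11^1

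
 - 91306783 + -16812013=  - 108118796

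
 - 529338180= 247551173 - 776889353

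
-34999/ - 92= 380+39/92 = 380.42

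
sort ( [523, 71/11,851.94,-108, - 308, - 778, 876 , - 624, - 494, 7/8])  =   [ - 778, - 624, -494, - 308, - 108, 7/8,71/11,523,851.94, 876]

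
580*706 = 409480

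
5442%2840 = 2602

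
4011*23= 92253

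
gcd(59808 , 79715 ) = 1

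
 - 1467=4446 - 5913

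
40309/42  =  959 + 31/42=959.74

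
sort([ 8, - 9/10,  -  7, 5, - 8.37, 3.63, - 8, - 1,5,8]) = [ - 8.37, - 8,-7, - 1, - 9/10, 3.63, 5, 5,8,  8 ] 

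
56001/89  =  56001/89 = 629.22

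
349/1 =349 = 349.00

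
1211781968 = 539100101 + 672681867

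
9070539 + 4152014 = 13222553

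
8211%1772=1123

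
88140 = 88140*1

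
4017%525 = 342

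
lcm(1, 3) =3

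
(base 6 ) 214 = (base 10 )82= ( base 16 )52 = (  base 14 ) 5c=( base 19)46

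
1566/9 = 174 = 174.00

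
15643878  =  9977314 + 5666564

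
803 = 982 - 179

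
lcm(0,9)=0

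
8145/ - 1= -8145/1 = -8145.00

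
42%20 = 2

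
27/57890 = 27/57890= 0.00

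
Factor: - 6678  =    -  2^1*3^2*7^1*53^1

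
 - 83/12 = -7 + 1/12=- 6.92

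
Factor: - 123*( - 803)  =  98769  =  3^1*11^1 * 41^1*73^1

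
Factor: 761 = 761^1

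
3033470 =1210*2507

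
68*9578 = 651304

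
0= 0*36054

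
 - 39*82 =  - 3198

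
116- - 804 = 920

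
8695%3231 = 2233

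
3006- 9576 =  - 6570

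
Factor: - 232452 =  - 2^2*3^2*11^1*587^1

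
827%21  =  8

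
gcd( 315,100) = 5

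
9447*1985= 18752295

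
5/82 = 5/82= 0.06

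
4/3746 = 2/1873 = 0.00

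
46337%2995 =1412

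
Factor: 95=5^1*19^1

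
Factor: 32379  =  3^1*43^1 * 251^1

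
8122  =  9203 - 1081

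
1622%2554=1622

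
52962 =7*7566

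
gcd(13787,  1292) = 17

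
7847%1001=840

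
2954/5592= 1477/2796  =  0.53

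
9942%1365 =387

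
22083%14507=7576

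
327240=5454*60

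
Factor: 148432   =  2^4*9277^1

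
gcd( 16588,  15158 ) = 286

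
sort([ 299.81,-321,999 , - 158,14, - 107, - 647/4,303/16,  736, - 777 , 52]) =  [ - 777, - 321,-647/4, - 158, - 107, 14,  303/16,  52,299.81,736,  999] 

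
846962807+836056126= 1683018933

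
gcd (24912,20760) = 4152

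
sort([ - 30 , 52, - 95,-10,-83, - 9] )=[ - 95, - 83, - 30, - 10 , - 9, 52] 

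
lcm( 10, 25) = 50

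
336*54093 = 18175248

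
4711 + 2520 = 7231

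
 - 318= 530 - 848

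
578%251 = 76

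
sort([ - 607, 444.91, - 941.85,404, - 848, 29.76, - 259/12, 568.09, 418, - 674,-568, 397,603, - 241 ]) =[ - 941.85, - 848, - 674 , - 607, - 568, - 241, - 259/12,29.76, 397, 404,418, 444.91, 568.09 , 603] 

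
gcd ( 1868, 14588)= 4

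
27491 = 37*743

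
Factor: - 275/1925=  -  7^(-1 ) = -  1/7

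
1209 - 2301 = -1092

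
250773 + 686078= 936851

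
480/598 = 240/299 = 0.80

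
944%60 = 44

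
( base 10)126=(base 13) 99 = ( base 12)A6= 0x7e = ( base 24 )56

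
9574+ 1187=10761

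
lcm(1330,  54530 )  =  54530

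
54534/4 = 27267/2 = 13633.50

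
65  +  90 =155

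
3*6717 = 20151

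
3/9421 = 3/9421 = 0.00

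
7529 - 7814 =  - 285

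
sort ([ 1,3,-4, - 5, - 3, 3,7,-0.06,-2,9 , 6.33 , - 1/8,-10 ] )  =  [-10, - 5,- 4,- 3,-2,-1/8,-0.06, 1,3,3,6.33, 7,9 ]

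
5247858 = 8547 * 614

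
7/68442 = 7/68442 =0.00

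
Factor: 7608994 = 2^1*59^1*  64483^1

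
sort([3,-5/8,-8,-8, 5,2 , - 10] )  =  [ - 10, - 8,-8, - 5/8,2,3,5]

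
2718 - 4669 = -1951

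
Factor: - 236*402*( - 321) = 30453912 = 2^3*3^2*59^1*67^1*107^1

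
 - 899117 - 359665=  - 1258782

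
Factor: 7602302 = 2^1*41^1*83^1*1117^1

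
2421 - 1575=846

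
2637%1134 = 369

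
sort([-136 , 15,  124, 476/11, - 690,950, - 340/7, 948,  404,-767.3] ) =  [  -  767.3, - 690,- 136,-340/7,  15, 476/11,124,404, 948,950 ]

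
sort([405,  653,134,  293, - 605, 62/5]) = [  -  605, 62/5,134,293,405, 653 ] 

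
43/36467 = 43/36467 = 0.00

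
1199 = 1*1199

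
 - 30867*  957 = -29539719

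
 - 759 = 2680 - 3439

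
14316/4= 3579=3579.00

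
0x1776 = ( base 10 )6006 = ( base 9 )8213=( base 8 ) 13566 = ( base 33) 5H0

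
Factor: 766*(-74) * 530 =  - 2^3*5^1 * 37^1*53^1*383^1 = - 30042520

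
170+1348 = 1518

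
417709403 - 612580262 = - 194870859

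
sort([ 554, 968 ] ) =[ 554,968]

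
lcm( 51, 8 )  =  408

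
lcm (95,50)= 950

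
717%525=192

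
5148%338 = 78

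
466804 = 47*9932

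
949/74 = 949/74 = 12.82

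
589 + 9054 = 9643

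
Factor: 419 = 419^1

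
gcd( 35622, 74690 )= 2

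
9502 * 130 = 1235260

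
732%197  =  141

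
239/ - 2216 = - 1 + 1977/2216 = - 0.11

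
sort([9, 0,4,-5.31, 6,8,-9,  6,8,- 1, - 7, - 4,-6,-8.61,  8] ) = [ - 9,  -  8.61, -7, - 6,  -  5.31, - 4,  -  1,0,4,6,6,8, 8,8,9]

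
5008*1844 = 9234752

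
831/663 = 277/221  =  1.25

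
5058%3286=1772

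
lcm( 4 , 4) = 4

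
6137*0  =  0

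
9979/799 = 12+23/47 = 12.49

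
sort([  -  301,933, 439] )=[ - 301, 439,  933]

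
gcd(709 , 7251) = 1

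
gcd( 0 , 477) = 477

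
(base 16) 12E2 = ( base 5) 123314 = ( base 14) 1a94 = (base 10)4834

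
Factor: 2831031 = 3^4*7^1*4993^1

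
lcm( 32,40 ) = 160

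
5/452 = 5/452 = 0.01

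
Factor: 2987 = 29^1*103^1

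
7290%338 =192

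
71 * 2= 142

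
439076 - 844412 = - 405336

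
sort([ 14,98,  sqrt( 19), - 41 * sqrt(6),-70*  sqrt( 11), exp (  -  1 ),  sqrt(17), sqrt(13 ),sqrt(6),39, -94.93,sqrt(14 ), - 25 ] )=[  -  70 *sqrt( 11),  -  41*sqrt(6), - 94.93, - 25, exp (  -  1), sqrt(6) , sqrt(13), sqrt(14), sqrt (17), sqrt(19),14,  39,  98]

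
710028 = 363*1956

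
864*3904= 3373056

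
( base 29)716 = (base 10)5922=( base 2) 1011100100010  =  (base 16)1722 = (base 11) 44A4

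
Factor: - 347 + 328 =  - 19 = -19^1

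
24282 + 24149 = 48431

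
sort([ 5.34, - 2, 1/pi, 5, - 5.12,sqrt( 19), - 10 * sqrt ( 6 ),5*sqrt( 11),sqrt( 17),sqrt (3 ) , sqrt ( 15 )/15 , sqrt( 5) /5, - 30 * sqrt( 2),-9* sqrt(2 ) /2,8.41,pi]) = [ - 30 * sqrt(2),- 10*sqrt(6 ), - 9*sqrt( 2 )/2, - 5.12 , - 2,sqrt( 15)/15,1/pi,sqrt( 5) /5,sqrt(3),  pi,sqrt( 17),sqrt(19), 5, 5.34,  8.41, 5 *sqrt( 11) ]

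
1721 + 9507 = 11228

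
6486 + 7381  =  13867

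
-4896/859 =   -  4896/859 =- 5.70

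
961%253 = 202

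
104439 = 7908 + 96531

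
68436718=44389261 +24047457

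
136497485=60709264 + 75788221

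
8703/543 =2901/181 = 16.03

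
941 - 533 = 408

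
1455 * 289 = 420495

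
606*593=359358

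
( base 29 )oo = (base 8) 1320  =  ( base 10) 720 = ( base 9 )880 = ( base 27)qi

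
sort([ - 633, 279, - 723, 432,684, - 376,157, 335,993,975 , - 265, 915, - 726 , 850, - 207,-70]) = [ - 726, - 723, - 633, - 376, - 265,-207, - 70,157 , 279 , 335, 432 , 684,850,915, 975, 993]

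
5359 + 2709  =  8068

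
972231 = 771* 1261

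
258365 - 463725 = -205360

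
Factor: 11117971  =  443^1*25097^1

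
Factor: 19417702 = 2^1*479^1*20269^1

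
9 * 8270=74430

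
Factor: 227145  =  3^1*5^1 * 19^1*797^1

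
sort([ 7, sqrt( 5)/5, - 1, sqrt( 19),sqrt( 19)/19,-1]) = [ - 1, - 1, sqrt(19) /19,sqrt( 5 )/5,sqrt( 19) , 7 ]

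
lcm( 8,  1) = 8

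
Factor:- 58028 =  -  2^2*89^1  *  163^1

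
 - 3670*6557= - 24064190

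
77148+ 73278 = 150426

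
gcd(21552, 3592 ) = 3592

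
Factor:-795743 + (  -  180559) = - 2^1*3^2*73^1 * 743^1 =- 976302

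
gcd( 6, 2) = 2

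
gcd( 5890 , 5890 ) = 5890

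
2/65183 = 2/65183= 0.00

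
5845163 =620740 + 5224423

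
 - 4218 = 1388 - 5606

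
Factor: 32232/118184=3/11=3^1 * 11^( - 1)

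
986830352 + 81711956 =1068542308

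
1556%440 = 236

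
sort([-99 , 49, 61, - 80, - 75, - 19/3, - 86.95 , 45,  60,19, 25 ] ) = [  -  99, - 86.95, - 80,  -  75,-19/3, 19,25,  45 , 49 , 60, 61]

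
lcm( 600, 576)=14400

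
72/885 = 24/295 = 0.08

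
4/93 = 4/93 = 0.04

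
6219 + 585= 6804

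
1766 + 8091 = 9857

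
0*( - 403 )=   0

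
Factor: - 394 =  - 2^1*197^1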